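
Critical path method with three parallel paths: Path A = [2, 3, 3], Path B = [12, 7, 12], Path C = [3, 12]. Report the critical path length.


Path A: 2 + 3 + 3 = 8
Path B: 12 + 7 + 12 = 31
Path C: 3 + 12 = 15
Critical path = longest = max(8, 31, 15)
= 31 (Path B)


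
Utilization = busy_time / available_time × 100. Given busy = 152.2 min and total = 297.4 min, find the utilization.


Utilization = busy / total × 100
= 152.2 / 297.4 × 100
= 51.2%


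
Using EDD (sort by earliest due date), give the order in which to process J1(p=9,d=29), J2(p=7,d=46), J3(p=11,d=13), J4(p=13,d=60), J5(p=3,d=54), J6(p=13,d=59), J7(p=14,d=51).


EDD: sort by earliest due date
  J3: d=13, p=11
  J1: d=29, p=9
  J2: d=46, p=7
  J7: d=51, p=14
  J5: d=54, p=3
  J6: d=59, p=13
  J4: d=60, p=13
Order: J3 → J1 → J2 → J7 → J5 → J6 → J4


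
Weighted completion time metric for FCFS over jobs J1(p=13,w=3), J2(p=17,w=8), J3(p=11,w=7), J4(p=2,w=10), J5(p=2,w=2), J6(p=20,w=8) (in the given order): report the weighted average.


Completion times:
  J1: C=13, w×C=3×13=39
  J2: C=30, w×C=8×30=240
  J3: C=41, w×C=7×41=287
  J4: C=43, w×C=10×43=430
  J5: C=45, w×C=2×45=90
  J6: C=65, w×C=8×65=520
Sum w×C = 1606
Sum w = 38
Weighted avg = 1606/38
= 42.26


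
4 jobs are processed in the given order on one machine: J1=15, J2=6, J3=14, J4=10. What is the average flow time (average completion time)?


Completion times:
  J1: completes at 15
  J2: completes at 21
  J3: completes at 35
  J4: completes at 45
Sum = 116
Average = 116/4
= 29.00


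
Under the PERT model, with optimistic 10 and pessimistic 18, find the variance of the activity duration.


σ² = ((p - o) / 6)² = (p - o)² / 36
= (18 - 10)² / 36
= 8² / 36
= 64 / 36
= 1.7778


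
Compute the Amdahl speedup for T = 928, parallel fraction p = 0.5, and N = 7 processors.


Amdahl's law: T_p = T × ((1-p) + p/N)
= 928 × ((1-0.5) + 0.5/7)
= 928 × (0.50 + 0.0714)
= 928 × 0.5714
= 530.29
Speedup = 928/530.29
= 1.75×


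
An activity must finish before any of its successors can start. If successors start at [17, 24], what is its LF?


LF = min of all successor start times
Successors start at: [17, 24]
LF = min(17, 24)
= 17


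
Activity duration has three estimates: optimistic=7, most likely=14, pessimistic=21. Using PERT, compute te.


te = (o + 4m + p) / 6
= (7 + 4×14 + 21) / 6
= (7 + 56 + 21) / 6
= 84 / 6
= 14.00


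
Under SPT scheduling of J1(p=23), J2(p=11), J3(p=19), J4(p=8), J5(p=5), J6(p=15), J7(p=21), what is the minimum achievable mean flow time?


SPT order: J5 → J4 → J2 → J6 → J3 → J7 → J1
Completion times:
  J5: C=5
  J4: C=13
  J2: C=24
  J6: C=39
  J3: C=58
  J7: C=79
  J1: C=102
Sum = 320, n = 7
Mean flow = 320/7
= 45.71


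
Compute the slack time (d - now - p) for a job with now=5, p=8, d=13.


Slack = due - current_time - processing
= 13 - 5 - 8
= 0


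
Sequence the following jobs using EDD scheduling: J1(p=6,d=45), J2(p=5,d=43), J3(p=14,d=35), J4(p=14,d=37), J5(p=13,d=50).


EDD: sort by earliest due date
  J3: d=35, p=14
  J4: d=37, p=14
  J2: d=43, p=5
  J1: d=45, p=6
  J5: d=50, p=13
Order: J3 → J4 → J2 → J1 → J5


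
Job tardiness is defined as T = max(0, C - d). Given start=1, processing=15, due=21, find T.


Completion = start + processing = 1 + 15 = 16
Tardiness = max(0, C - d) = max(0, 16 - 21)
= max(0, -5)
= 0


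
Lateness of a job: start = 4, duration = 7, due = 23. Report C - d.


Completion = 4 + 7 = 11
Lateness = C - d = 11 - 23
= -12


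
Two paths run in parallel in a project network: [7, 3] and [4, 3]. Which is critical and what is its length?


Path A: 7 + 3 = 10
Path B: 4 + 3 = 7
Critical path = longest = max(10, 7)
= 10 (Path A)


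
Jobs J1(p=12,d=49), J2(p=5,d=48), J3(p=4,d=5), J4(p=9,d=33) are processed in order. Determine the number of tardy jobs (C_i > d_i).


Completion vs due date:
  J1: C=12, d=49 → on time
  J2: C=17, d=48 → on time
  J3: C=21, d=5 → TARDY
  J4: C=30, d=33 → on time
Tardy jobs: J3
Count = 1


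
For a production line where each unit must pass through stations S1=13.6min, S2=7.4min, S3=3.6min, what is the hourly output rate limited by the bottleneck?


Bottleneck = longest station time
Station times: [13.6, 7.4, 3.6]
Max = 13.6 min
Rate = 60 / 13.6
= 4.41 units/hour (bottleneck: 13.6min)


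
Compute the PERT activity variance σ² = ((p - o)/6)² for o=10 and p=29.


σ² = ((p - o) / 6)² = (p - o)² / 36
= (29 - 10)² / 36
= 19² / 36
= 361 / 36
= 10.0278


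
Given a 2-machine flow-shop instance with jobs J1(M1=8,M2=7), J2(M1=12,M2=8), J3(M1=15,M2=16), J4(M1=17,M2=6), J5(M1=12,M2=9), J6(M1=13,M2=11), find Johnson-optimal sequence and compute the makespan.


Johnson's rule:
Group 1 (M1≤M2, sort by M1): ['J3']
Group 2 (M1>M2, sort desc M2): ['J6', 'J5', 'J2', 'J1', 'J4']
Sequence: J3 → J6 → J5 → J2 → J1 → J4
Makespan calculation:
  J3: M1 done=15, M2 done=31
  J6: M1 done=28, M2 done=42
  J5: M1 done=40, M2 done=51
  J2: M1 done=52, M2 done=60
  J1: M1 done=60, M2 done=67
  J4: M1 done=77, M2 done=83
= Sequence: J3 → J6 → J5 → J2 → J1 → J4, Makespan: 83


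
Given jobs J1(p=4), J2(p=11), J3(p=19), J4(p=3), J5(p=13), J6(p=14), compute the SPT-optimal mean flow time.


SPT order: J4 → J1 → J2 → J5 → J6 → J3
Completion times:
  J4: C=3
  J1: C=7
  J2: C=18
  J5: C=31
  J6: C=45
  J3: C=64
Sum = 168, n = 6
Mean flow = 168/6
= 28.00


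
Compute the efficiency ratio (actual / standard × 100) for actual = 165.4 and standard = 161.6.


Efficiency = (actual / standard) × 100
= (165.4 / 161.6) × 100
= 102.4%


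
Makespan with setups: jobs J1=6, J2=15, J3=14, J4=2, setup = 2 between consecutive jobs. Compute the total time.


Makespan = Σ processing + (n-1) × setup
= (6 + 15 + 14 + 2) + (4-1)×2
= 37 + 6
= 43 time units


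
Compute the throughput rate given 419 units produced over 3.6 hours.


Throughput = units / time
= 419 / 3.6
= 116.4 units/hour


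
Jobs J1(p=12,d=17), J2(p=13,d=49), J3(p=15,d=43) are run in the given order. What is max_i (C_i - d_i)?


Lateness per job (L = C - d):
  J1: C=12, d=17, L=-5
  J2: C=25, d=49, L=-24
  J3: C=40, d=43, L=-3
Lmax = max(-5, -24, -3)
= -3


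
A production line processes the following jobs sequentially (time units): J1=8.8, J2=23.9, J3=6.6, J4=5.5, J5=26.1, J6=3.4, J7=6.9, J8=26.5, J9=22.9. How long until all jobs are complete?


Sequential makespan: sum all processing times
= 8.8 + 23.9 + 6.6 + 5.5 + 26.1 + 3.4 + 6.9 + 26.5 + 22.9
= 130.6 time units


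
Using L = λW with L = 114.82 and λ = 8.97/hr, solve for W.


Little's law: L = λW → W = L / λ
= 114.82 / 8.97
= 12.80 hours


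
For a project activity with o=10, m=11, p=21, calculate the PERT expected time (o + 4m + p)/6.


te = (o + 4m + p) / 6
= (10 + 4×11 + 21) / 6
= (10 + 44 + 21) / 6
= 75 / 6
= 12.50


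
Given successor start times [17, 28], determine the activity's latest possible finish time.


LF = min of all successor start times
Successors start at: [17, 28]
LF = min(17, 28)
= 17


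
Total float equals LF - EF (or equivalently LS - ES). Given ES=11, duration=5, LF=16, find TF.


EF = ES + duration = 11 + 5 = 16
LS = LF - duration = 16 - 5 = 11
Total Float = LF - EF = 16 - 16
(or LS - ES = 11 - 11)
= 0


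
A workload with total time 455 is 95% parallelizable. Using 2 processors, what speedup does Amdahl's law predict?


Amdahl's law: T_p = T × ((1-p) + p/N)
= 455 × ((1-0.95) + 0.95/2)
= 455 × (0.05 + 0.4750)
= 455 × 0.5250
= 238.88
Speedup = 455/238.88
= 1.90×


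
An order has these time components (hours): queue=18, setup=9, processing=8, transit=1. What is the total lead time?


Lead time = queue + setup + processing + transit
= 18 + 9 + 8 + 1
= 36 hours


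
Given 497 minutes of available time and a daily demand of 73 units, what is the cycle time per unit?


Cycle time = available time / demand
= 497 / 73
= 6.81 min/unit


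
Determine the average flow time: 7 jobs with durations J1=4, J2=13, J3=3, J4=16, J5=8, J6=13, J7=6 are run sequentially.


Completion times:
  J1: completes at 4
  J2: completes at 17
  J3: completes at 20
  J4: completes at 36
  J5: completes at 44
  J6: completes at 57
  J7: completes at 63
Sum = 241
Average = 241/7
= 34.43


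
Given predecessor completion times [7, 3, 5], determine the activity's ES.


ES = max of all predecessor completion times
Predecessors: [7, 3, 5]
ES = max(7, 3, 5)
= 7


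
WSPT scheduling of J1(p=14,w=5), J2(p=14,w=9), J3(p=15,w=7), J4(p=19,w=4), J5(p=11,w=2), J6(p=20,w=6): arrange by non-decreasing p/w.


WSPT (Smith's rule): sort by p/w ascending
  J2: p/w = 14/9 = 1.556
  J3: p/w = 15/7 = 2.143
  J1: p/w = 14/5 = 2.800
  J6: p/w = 20/6 = 3.333
  J4: p/w = 19/4 = 4.750
  J5: p/w = 11/2 = 5.500
Order: J2 → J3 → J1 → J6 → J4 → J5


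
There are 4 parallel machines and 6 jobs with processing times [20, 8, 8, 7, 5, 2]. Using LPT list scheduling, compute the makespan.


Jobs (LPT sorted): [20, 8, 8, 7, 5, 2]
Machines: 4
  J=20 → Machine 1 (load: 0+20=20)
  J=8 → Machine 2 (load: 0+8=8)
  J=8 → Machine 3 (load: 0+8=8)
  J=7 → Machine 4 (load: 0+7=7)
  J=5 → Machine 4 (load: 7+5=12)
  J=2 → Machine 2 (load: 8+2=10)
Machine loads: [20, 10, 8, 12]
Makespan = max = 20 time units


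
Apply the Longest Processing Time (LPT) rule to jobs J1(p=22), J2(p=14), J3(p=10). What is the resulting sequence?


LPT: sort by longest processing time first
  J1: p=22
  J2: p=14
  J3: p=10
Order: J1 → J2 → J3


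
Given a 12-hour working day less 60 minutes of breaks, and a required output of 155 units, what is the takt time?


Available = 12×60 - 60 = 660 min
Takt time = 660 / 155
= 4.26 min/unit


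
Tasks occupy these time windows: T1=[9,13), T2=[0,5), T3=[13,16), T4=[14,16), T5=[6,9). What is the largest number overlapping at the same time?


Check each time point for overlaps:
  t=14: 2 tasks active (T3, T4)
Max concurrent = 2


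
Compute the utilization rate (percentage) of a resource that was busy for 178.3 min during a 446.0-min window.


Utilization = busy / total × 100
= 178.3 / 446.0 × 100
= 40.0%


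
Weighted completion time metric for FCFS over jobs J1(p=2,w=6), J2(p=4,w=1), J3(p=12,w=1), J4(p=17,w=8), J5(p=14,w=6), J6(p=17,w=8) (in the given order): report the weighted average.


Completion times:
  J1: C=2, w×C=6×2=12
  J2: C=6, w×C=1×6=6
  J3: C=18, w×C=1×18=18
  J4: C=35, w×C=8×35=280
  J5: C=49, w×C=6×49=294
  J6: C=66, w×C=8×66=528
Sum w×C = 1138
Sum w = 30
Weighted avg = 1138/30
= 37.93


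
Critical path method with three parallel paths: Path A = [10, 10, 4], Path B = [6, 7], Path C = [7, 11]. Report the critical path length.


Path A: 10 + 10 + 4 = 24
Path B: 6 + 7 = 13
Path C: 7 + 11 = 18
Critical path = longest = max(24, 13, 18)
= 24 (Path A)


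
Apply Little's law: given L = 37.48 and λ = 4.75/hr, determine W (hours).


Little's law: L = λW → W = L / λ
= 37.48 / 4.75
= 7.89 hours


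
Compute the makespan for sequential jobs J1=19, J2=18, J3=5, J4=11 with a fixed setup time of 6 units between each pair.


Makespan = Σ processing + (n-1) × setup
= (19 + 18 + 5 + 11) + (4-1)×6
= 53 + 18
= 71 time units


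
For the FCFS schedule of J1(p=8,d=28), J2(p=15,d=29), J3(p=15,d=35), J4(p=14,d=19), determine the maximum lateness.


Lateness per job (L = C - d):
  J1: C=8, d=28, L=-20
  J2: C=23, d=29, L=-6
  J3: C=38, d=35, L=3
  J4: C=52, d=19, L=33
Lmax = max(-20, -6, 3, 33)
= 33


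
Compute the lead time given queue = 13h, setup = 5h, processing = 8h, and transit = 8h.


Lead time = queue + setup + processing + transit
= 13 + 5 + 8 + 8
= 34 hours


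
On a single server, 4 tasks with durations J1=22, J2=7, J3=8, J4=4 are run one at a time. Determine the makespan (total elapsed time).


Sequential makespan: sum all processing times
= 22 + 7 + 8 + 4
= 41 time units


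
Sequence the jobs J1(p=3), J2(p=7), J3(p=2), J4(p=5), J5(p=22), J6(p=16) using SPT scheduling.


SPT: sort by shortest processing time
  J3: p=2
  J1: p=3
  J4: p=5
  J2: p=7
  J6: p=16
  J5: p=22
Order: J3 → J1 → J4 → J2 → J6 → J5


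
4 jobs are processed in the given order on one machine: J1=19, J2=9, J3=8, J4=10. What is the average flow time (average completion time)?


Completion times:
  J1: completes at 19
  J2: completes at 28
  J3: completes at 36
  J4: completes at 46
Sum = 129
Average = 129/4
= 32.25


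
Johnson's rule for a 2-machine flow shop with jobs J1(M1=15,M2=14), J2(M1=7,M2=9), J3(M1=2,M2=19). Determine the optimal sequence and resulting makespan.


Johnson's rule:
Group 1 (M1≤M2, sort by M1): ['J3', 'J2']
Group 2 (M1>M2, sort desc M2): ['J1']
Sequence: J3 → J2 → J1
Makespan calculation:
  J3: M1 done=2, M2 done=21
  J2: M1 done=9, M2 done=30
  J1: M1 done=24, M2 done=44
= Sequence: J3 → J2 → J1, Makespan: 44


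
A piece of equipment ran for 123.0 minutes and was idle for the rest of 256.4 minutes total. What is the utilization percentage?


Utilization = busy / total × 100
= 123.0 / 256.4 × 100
= 48.0%


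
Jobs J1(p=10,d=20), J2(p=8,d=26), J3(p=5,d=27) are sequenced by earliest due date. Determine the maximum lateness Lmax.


EDD order: J1 → J2 → J3
Completion and lateness:
  J1: C=10, d=20, L=10-20=-10
  J2: C=18, d=26, L=18-26=-8
  J3: C=23, d=27, L=23-27=-4
Lmax = max(-10, -8, -4)
= -4


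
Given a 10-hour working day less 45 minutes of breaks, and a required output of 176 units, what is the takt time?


Available = 10×60 - 45 = 555 min
Takt time = 555 / 176
= 3.15 min/unit


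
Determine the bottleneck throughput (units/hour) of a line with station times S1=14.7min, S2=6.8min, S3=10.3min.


Bottleneck = longest station time
Station times: [14.7, 6.8, 10.3]
Max = 14.7 min
Rate = 60 / 14.7
= 4.08 units/hour (bottleneck: 14.7min)


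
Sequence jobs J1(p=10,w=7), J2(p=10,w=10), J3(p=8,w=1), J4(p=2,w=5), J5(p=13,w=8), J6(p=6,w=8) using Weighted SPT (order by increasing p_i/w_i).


WSPT (Smith's rule): sort by p/w ascending
  J4: p/w = 2/5 = 0.400
  J6: p/w = 6/8 = 0.750
  J2: p/w = 10/10 = 1.000
  J1: p/w = 10/7 = 1.429
  J5: p/w = 13/8 = 1.625
  J3: p/w = 8/1 = 8.000
Order: J4 → J6 → J2 → J1 → J5 → J3


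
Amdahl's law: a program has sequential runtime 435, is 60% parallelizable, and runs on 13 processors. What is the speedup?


Amdahl's law: T_p = T × ((1-p) + p/N)
= 435 × ((1-0.6) + 0.6/13)
= 435 × (0.40 + 0.0462)
= 435 × 0.4462
= 194.08
Speedup = 435/194.08
= 2.24×


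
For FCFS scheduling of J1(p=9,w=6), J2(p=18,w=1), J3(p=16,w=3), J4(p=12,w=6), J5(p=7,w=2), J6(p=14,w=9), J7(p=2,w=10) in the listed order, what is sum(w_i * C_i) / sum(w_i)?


Completion times:
  J1: C=9, w×C=6×9=54
  J2: C=27, w×C=1×27=27
  J3: C=43, w×C=3×43=129
  J4: C=55, w×C=6×55=330
  J5: C=62, w×C=2×62=124
  J6: C=76, w×C=9×76=684
  J7: C=78, w×C=10×78=780
Sum w×C = 2128
Sum w = 37
Weighted avg = 2128/37
= 57.51


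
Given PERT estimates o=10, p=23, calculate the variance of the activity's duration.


σ² = ((p - o) / 6)² = (p - o)² / 36
= (23 - 10)² / 36
= 13² / 36
= 169 / 36
= 4.6944


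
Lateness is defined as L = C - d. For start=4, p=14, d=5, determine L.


Completion = 4 + 14 = 18
Lateness = C - d = 18 - 5
= 13


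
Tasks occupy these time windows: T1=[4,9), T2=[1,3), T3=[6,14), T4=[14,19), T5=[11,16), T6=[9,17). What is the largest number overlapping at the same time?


Check each time point for overlaps:
  t=11: 3 tasks active (T3, T5, T6)
Max concurrent = 3


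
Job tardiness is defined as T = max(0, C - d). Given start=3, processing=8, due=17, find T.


Completion = start + processing = 3 + 8 = 11
Tardiness = max(0, C - d) = max(0, 11 - 17)
= max(0, -6)
= 0


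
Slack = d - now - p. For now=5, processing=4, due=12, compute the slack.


Slack = due - current_time - processing
= 12 - 5 - 4
= 3


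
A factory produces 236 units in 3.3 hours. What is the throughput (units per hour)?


Throughput = units / time
= 236 / 3.3
= 71.5 units/hour


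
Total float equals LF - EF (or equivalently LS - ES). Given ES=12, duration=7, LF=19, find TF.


EF = ES + duration = 12 + 7 = 19
LS = LF - duration = 19 - 7 = 12
Total Float = LF - EF = 19 - 19
(or LS - ES = 12 - 12)
= 0


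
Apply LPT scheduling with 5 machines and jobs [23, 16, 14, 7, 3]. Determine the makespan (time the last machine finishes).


Jobs (LPT sorted): [23, 16, 14, 7, 3]
Machines: 5
  J=23 → Machine 1 (load: 0+23=23)
  J=16 → Machine 2 (load: 0+16=16)
  J=14 → Machine 3 (load: 0+14=14)
  J=7 → Machine 4 (load: 0+7=7)
  J=3 → Machine 5 (load: 0+3=3)
Machine loads: [23, 16, 14, 7, 3]
Makespan = max = 23 time units


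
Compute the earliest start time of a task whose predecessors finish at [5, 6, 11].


ES = max of all predecessor completion times
Predecessors: [5, 6, 11]
ES = max(5, 6, 11)
= 11


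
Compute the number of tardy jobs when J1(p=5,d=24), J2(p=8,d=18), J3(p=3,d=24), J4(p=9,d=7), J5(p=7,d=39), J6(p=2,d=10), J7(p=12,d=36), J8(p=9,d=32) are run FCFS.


Completion vs due date:
  J1: C=5, d=24 → on time
  J2: C=13, d=18 → on time
  J3: C=16, d=24 → on time
  J4: C=25, d=7 → TARDY
  J5: C=32, d=39 → on time
  J6: C=34, d=10 → TARDY
  J7: C=46, d=36 → TARDY
  J8: C=55, d=32 → TARDY
Tardy jobs: J4, J6, J7, J8
Count = 4


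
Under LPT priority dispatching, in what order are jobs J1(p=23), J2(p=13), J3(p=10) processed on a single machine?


LPT: sort by longest processing time first
  J1: p=23
  J2: p=13
  J3: p=10
Order: J1 → J2 → J3


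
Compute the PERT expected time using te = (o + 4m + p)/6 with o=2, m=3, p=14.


te = (o + 4m + p) / 6
= (2 + 4×3 + 14) / 6
= (2 + 12 + 14) / 6
= 28 / 6
= 4.67


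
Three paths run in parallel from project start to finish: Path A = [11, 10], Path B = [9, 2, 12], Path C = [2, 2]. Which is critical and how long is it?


Path A: 11 + 10 = 21
Path B: 9 + 2 + 12 = 23
Path C: 2 + 2 = 4
Critical path = longest = max(21, 23, 4)
= 23 (Path B)


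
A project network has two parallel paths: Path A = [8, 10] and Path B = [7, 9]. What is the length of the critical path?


Path A: 8 + 10 = 18
Path B: 7 + 9 = 16
Critical path = longest = max(18, 16)
= 18 (Path A)


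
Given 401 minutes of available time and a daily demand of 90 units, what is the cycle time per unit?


Cycle time = available time / demand
= 401 / 90
= 4.46 min/unit


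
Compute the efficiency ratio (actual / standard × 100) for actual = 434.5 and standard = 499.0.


Efficiency = (actual / standard) × 100
= (434.5 / 499.0) × 100
= 87.1%


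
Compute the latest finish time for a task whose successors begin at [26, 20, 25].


LF = min of all successor start times
Successors start at: [26, 20, 25]
LF = min(26, 20, 25)
= 20


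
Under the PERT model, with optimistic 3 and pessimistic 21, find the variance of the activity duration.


σ² = ((p - o) / 6)² = (p - o)² / 36
= (21 - 3)² / 36
= 18² / 36
= 324 / 36
= 9.0000


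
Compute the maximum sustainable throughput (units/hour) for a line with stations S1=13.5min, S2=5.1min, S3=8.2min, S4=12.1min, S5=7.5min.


Bottleneck = longest station time
Station times: [13.5, 5.1, 8.2, 12.1, 7.5]
Max = 13.5 min
Rate = 60 / 13.5
= 4.44 units/hour (bottleneck: 13.5min)


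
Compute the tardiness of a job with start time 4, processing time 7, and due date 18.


Completion = start + processing = 4 + 7 = 11
Tardiness = max(0, C - d) = max(0, 11 - 18)
= max(0, -7)
= 0


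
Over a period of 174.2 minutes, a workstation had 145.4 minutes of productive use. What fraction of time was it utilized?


Utilization = busy / total × 100
= 145.4 / 174.2 × 100
= 83.5%


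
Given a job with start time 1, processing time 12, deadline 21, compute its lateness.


Completion = 1 + 12 = 13
Lateness = C - d = 13 - 21
= -8


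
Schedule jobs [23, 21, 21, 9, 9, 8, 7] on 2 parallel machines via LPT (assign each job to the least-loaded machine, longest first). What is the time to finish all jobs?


Jobs (LPT sorted): [23, 21, 21, 9, 9, 8, 7]
Machines: 2
  J=23 → Machine 1 (load: 0+23=23)
  J=21 → Machine 2 (load: 0+21=21)
  J=21 → Machine 2 (load: 21+21=42)
  J=9 → Machine 1 (load: 23+9=32)
  J=9 → Machine 1 (load: 32+9=41)
  J=8 → Machine 1 (load: 41+8=49)
  J=7 → Machine 2 (load: 42+7=49)
Machine loads: [49, 49]
Makespan = max = 49 time units


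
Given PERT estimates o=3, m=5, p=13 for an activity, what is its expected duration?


te = (o + 4m + p) / 6
= (3 + 4×5 + 13) / 6
= (3 + 20 + 13) / 6
= 36 / 6
= 6.00


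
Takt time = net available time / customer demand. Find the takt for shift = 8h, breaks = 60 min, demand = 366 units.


Available = 8×60 - 60 = 420 min
Takt time = 420 / 366
= 1.15 min/unit


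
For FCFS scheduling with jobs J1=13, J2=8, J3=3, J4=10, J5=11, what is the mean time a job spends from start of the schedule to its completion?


Completion times:
  J1: completes at 13
  J2: completes at 21
  J3: completes at 24
  J4: completes at 34
  J5: completes at 45
Sum = 137
Average = 137/5
= 27.40


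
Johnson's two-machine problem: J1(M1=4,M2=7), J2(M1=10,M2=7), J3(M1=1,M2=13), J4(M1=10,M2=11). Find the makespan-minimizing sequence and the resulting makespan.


Johnson's rule:
Group 1 (M1≤M2, sort by M1): ['J3', 'J1', 'J4']
Group 2 (M1>M2, sort desc M2): ['J2']
Sequence: J3 → J1 → J4 → J2
Makespan calculation:
  J3: M1 done=1, M2 done=14
  J1: M1 done=5, M2 done=21
  J4: M1 done=15, M2 done=32
  J2: M1 done=25, M2 done=39
= Sequence: J3 → J1 → J4 → J2, Makespan: 39


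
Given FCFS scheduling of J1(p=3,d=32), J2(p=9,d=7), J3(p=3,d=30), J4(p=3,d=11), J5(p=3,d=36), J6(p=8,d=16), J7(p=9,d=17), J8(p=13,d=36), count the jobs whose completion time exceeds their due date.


Completion vs due date:
  J1: C=3, d=32 → on time
  J2: C=12, d=7 → TARDY
  J3: C=15, d=30 → on time
  J4: C=18, d=11 → TARDY
  J5: C=21, d=36 → on time
  J6: C=29, d=16 → TARDY
  J7: C=38, d=17 → TARDY
  J8: C=51, d=36 → TARDY
Tardy jobs: J2, J4, J6, J7, J8
Count = 5


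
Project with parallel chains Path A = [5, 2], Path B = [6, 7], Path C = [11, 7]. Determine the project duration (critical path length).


Path A: 5 + 2 = 7
Path B: 6 + 7 = 13
Path C: 11 + 7 = 18
Critical path = longest = max(7, 13, 18)
= 18 (Path C)


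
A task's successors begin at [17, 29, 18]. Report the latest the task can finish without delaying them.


LF = min of all successor start times
Successors start at: [17, 29, 18]
LF = min(17, 29, 18)
= 17


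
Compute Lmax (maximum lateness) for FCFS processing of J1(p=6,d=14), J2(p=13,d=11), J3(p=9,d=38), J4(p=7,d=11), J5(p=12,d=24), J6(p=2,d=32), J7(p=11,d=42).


Lateness per job (L = C - d):
  J1: C=6, d=14, L=-8
  J2: C=19, d=11, L=8
  J3: C=28, d=38, L=-10
  J4: C=35, d=11, L=24
  J5: C=47, d=24, L=23
  J6: C=49, d=32, L=17
  J7: C=60, d=42, L=18
Lmax = max(-8, 8, -10, 24, 23, 17, 18)
= 24


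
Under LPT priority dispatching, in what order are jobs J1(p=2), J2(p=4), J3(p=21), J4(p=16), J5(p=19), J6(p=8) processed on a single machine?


LPT: sort by longest processing time first
  J3: p=21
  J5: p=19
  J4: p=16
  J6: p=8
  J2: p=4
  J1: p=2
Order: J3 → J5 → J4 → J6 → J2 → J1


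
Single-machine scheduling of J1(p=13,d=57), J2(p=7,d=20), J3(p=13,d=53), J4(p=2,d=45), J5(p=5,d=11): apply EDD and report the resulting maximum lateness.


EDD order: J5 → J2 → J4 → J3 → J1
Completion and lateness:
  J5: C=5, d=11, L=5-11=-6
  J2: C=12, d=20, L=12-20=-8
  J4: C=14, d=45, L=14-45=-31
  J3: C=27, d=53, L=27-53=-26
  J1: C=40, d=57, L=40-57=-17
Lmax = max(-6, -8, -31, -26, -17)
= -6


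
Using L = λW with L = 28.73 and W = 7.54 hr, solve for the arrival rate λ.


Little's law: L = λW → λ = L / W
= 28.73 / 7.54
= 3.81 per hour


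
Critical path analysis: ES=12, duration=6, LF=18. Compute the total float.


EF = ES + duration = 12 + 6 = 18
LS = LF - duration = 18 - 6 = 12
Total Float = LF - EF = 18 - 18
(or LS - ES = 12 - 12)
= 0


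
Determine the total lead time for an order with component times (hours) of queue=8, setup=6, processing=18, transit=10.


Lead time = queue + setup + processing + transit
= 8 + 6 + 18 + 10
= 42 hours


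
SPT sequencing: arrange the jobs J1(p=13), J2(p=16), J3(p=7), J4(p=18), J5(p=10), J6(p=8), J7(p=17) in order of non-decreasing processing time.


SPT: sort by shortest processing time
  J3: p=7
  J6: p=8
  J5: p=10
  J1: p=13
  J2: p=16
  J7: p=17
  J4: p=18
Order: J3 → J6 → J5 → J1 → J2 → J7 → J4


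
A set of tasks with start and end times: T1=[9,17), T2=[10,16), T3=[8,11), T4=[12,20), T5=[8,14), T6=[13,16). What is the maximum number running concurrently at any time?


Check each time point for overlaps:
  t=13: 5 tasks active (T1, T2, T4, T5, T6)
Max concurrent = 5


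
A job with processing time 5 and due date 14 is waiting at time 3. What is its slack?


Slack = due - current_time - processing
= 14 - 3 - 5
= 6


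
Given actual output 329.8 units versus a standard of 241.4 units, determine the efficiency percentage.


Efficiency = (actual / standard) × 100
= (329.8 / 241.4) × 100
= 136.6%


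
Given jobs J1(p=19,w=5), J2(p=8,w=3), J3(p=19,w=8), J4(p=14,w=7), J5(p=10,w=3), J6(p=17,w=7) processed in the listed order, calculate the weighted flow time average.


Completion times:
  J1: C=19, w×C=5×19=95
  J2: C=27, w×C=3×27=81
  J3: C=46, w×C=8×46=368
  J4: C=60, w×C=7×60=420
  J5: C=70, w×C=3×70=210
  J6: C=87, w×C=7×87=609
Sum w×C = 1783
Sum w = 33
Weighted avg = 1783/33
= 54.03


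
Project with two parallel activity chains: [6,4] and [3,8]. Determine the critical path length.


Path A: 6 + 4 = 10
Path B: 3 + 8 = 11
Critical path = longest = max(10, 11)
= 11 (Path B)


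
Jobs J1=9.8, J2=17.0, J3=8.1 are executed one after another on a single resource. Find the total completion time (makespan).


Sequential makespan: sum all processing times
= 9.8 + 17.0 + 8.1
= 34.9 time units


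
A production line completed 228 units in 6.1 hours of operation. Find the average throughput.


Throughput = units / time
= 228 / 6.1
= 37.4 units/hour


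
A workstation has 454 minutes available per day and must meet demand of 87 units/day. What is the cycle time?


Cycle time = available time / demand
= 454 / 87
= 5.22 min/unit


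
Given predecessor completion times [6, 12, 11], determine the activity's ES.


ES = max of all predecessor completion times
Predecessors: [6, 12, 11]
ES = max(6, 12, 11)
= 12


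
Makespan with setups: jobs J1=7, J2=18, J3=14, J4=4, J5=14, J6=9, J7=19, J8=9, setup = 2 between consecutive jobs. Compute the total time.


Makespan = Σ processing + (n-1) × setup
= (7 + 18 + 14 + 4 + 14 + 9 + 19 + 9) + (8-1)×2
= 94 + 14
= 108 time units


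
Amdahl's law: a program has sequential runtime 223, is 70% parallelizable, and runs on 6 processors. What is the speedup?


Amdahl's law: T_p = T × ((1-p) + p/N)
= 223 × ((1-0.7) + 0.7/6)
= 223 × (0.30 + 0.1167)
= 223 × 0.4167
= 92.92
Speedup = 223/92.92
= 2.40×


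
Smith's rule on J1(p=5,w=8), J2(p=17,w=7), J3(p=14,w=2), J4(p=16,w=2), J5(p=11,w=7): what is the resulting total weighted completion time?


WSPT order (by p/w): J1 → J5 → J2 → J3 → J4
  J1: C=5, w·C=8×5=40
  J5: C=16, w·C=7×16=112
  J2: C=33, w·C=7×33=231
  J3: C=47, w·C=2×47=94
  J4: C=63, w·C=2×63=126
Σ w·C = 603
= 603


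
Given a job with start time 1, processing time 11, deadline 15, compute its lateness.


Completion = 1 + 11 = 12
Lateness = C - d = 12 - 15
= -3


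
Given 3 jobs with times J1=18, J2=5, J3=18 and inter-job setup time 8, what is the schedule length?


Makespan = Σ processing + (n-1) × setup
= (18 + 5 + 18) + (3-1)×8
= 41 + 16
= 57 time units


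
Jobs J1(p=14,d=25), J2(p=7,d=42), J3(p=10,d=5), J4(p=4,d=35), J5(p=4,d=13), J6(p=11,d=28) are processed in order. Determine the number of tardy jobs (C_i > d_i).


Completion vs due date:
  J1: C=14, d=25 → on time
  J2: C=21, d=42 → on time
  J3: C=31, d=5 → TARDY
  J4: C=35, d=35 → on time
  J5: C=39, d=13 → TARDY
  J6: C=50, d=28 → TARDY
Tardy jobs: J3, J5, J6
Count = 3


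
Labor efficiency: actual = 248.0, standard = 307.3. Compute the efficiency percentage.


Efficiency = (actual / standard) × 100
= (248.0 / 307.3) × 100
= 80.7%


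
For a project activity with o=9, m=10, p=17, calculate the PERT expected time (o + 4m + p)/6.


te = (o + 4m + p) / 6
= (9 + 4×10 + 17) / 6
= (9 + 40 + 17) / 6
= 66 / 6
= 11.00


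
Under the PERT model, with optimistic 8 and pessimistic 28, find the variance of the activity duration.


σ² = ((p - o) / 6)² = (p - o)² / 36
= (28 - 8)² / 36
= 20² / 36
= 400 / 36
= 11.1111


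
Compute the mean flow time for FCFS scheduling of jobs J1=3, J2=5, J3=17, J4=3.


Completion times:
  J1: completes at 3
  J2: completes at 8
  J3: completes at 25
  J4: completes at 28
Sum = 64
Average = 64/4
= 16.00


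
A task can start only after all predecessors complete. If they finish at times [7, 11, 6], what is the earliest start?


ES = max of all predecessor completion times
Predecessors: [7, 11, 6]
ES = max(7, 11, 6)
= 11


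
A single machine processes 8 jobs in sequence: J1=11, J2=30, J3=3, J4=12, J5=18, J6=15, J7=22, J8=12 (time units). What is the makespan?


Sequential makespan: sum all processing times
= 11 + 30 + 3 + 12 + 18 + 15 + 22 + 12
= 123 time units


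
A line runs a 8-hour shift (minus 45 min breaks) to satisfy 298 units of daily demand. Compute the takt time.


Available = 8×60 - 45 = 435 min
Takt time = 435 / 298
= 1.46 min/unit


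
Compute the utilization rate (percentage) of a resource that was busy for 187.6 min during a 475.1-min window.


Utilization = busy / total × 100
= 187.6 / 475.1 × 100
= 39.5%


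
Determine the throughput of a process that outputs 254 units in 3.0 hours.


Throughput = units / time
= 254 / 3.0
= 84.7 units/hour


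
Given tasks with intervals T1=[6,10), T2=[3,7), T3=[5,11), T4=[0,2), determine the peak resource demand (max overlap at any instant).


Check each time point for overlaps:
  t=6: 3 tasks active (T1, T2, T3)
Max concurrent = 3


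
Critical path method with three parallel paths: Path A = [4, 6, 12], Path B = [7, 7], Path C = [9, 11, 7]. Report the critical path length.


Path A: 4 + 6 + 12 = 22
Path B: 7 + 7 = 14
Path C: 9 + 11 + 7 = 27
Critical path = longest = max(22, 14, 27)
= 27 (Path C)


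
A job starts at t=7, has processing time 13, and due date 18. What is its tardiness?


Completion = start + processing = 7 + 13 = 20
Tardiness = max(0, C - d) = max(0, 20 - 18)
= max(0, 2)
= 2


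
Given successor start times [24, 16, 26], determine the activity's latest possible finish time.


LF = min of all successor start times
Successors start at: [24, 16, 26]
LF = min(24, 16, 26)
= 16


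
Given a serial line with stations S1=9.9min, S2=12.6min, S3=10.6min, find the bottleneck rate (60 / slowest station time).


Bottleneck = longest station time
Station times: [9.9, 12.6, 10.6]
Max = 12.6 min
Rate = 60 / 12.6
= 4.76 units/hour (bottleneck: 12.6min)


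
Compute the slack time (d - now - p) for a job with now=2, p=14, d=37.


Slack = due - current_time - processing
= 37 - 2 - 14
= 21


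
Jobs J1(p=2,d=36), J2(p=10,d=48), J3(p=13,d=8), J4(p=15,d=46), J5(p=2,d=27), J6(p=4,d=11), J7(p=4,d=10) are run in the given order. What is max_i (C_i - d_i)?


Lateness per job (L = C - d):
  J1: C=2, d=36, L=-34
  J2: C=12, d=48, L=-36
  J3: C=25, d=8, L=17
  J4: C=40, d=46, L=-6
  J5: C=42, d=27, L=15
  J6: C=46, d=11, L=35
  J7: C=50, d=10, L=40
Lmax = max(-34, -36, 17, -6, 15, 35, 40)
= 40


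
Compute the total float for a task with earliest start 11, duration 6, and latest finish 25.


EF = ES + duration = 11 + 6 = 17
LS = LF - duration = 25 - 6 = 19
Total Float = LF - EF = 25 - 17
(or LS - ES = 19 - 11)
= 8


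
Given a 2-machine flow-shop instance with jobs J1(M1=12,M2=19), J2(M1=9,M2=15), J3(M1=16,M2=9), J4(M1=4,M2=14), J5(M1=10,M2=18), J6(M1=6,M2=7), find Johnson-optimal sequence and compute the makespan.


Johnson's rule:
Group 1 (M1≤M2, sort by M1): ['J4', 'J6', 'J2', 'J5', 'J1']
Group 2 (M1>M2, sort desc M2): ['J3']
Sequence: J4 → J6 → J2 → J5 → J1 → J3
Makespan calculation:
  J4: M1 done=4, M2 done=18
  J6: M1 done=10, M2 done=25
  J2: M1 done=19, M2 done=40
  J5: M1 done=29, M2 done=58
  J1: M1 done=41, M2 done=77
  J3: M1 done=57, M2 done=86
= Sequence: J4 → J6 → J2 → J5 → J1 → J3, Makespan: 86


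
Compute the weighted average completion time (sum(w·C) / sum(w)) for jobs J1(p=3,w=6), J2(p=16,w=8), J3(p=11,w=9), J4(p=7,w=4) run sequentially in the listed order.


Completion times:
  J1: C=3, w×C=6×3=18
  J2: C=19, w×C=8×19=152
  J3: C=30, w×C=9×30=270
  J4: C=37, w×C=4×37=148
Sum w×C = 588
Sum w = 27
Weighted avg = 588/27
= 21.78


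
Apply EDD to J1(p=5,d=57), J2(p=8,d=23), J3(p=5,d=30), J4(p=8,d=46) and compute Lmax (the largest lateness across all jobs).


EDD order: J2 → J3 → J4 → J1
Completion and lateness:
  J2: C=8, d=23, L=8-23=-15
  J3: C=13, d=30, L=13-30=-17
  J4: C=21, d=46, L=21-46=-25
  J1: C=26, d=57, L=26-57=-31
Lmax = max(-15, -17, -25, -31)
= -15


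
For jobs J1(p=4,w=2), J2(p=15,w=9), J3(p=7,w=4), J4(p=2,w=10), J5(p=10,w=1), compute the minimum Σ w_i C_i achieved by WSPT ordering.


WSPT order (by p/w): J4 → J2 → J3 → J1 → J5
  J4: C=2, w·C=10×2=20
  J2: C=17, w·C=9×17=153
  J3: C=24, w·C=4×24=96
  J1: C=28, w·C=2×28=56
  J5: C=38, w·C=1×38=38
Σ w·C = 363
= 363


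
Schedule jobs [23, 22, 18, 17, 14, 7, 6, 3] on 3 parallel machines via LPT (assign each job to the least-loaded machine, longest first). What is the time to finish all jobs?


Jobs (LPT sorted): [23, 22, 18, 17, 14, 7, 6, 3]
Machines: 3
  J=23 → Machine 1 (load: 0+23=23)
  J=22 → Machine 2 (load: 0+22=22)
  J=18 → Machine 3 (load: 0+18=18)
  J=17 → Machine 3 (load: 18+17=35)
  J=14 → Machine 2 (load: 22+14=36)
  J=7 → Machine 1 (load: 23+7=30)
  J=6 → Machine 1 (load: 30+6=36)
  J=3 → Machine 3 (load: 35+3=38)
Machine loads: [36, 36, 38]
Makespan = max = 38 time units


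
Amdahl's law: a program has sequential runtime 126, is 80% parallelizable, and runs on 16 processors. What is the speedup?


Amdahl's law: T_p = T × ((1-p) + p/N)
= 126 × ((1-0.8) + 0.8/16)
= 126 × (0.20 + 0.0500)
= 126 × 0.2500
= 31.50
Speedup = 126/31.50
= 4.00×


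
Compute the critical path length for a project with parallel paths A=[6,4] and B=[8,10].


Path A: 6 + 4 = 10
Path B: 8 + 10 = 18
Critical path = longest = max(10, 18)
= 18 (Path B)


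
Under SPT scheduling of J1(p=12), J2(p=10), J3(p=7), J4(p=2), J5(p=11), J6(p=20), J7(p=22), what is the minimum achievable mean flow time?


SPT order: J4 → J3 → J2 → J5 → J1 → J6 → J7
Completion times:
  J4: C=2
  J3: C=9
  J2: C=19
  J5: C=30
  J1: C=42
  J6: C=62
  J7: C=84
Sum = 248, n = 7
Mean flow = 248/7
= 35.43


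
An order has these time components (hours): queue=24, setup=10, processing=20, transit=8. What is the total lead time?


Lead time = queue + setup + processing + transit
= 24 + 10 + 20 + 8
= 62 hours


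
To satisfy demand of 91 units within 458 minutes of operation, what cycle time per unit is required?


Cycle time = available time / demand
= 458 / 91
= 5.03 min/unit


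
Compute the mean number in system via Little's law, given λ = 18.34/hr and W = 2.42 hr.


Little's law: L = λ × W
= 18.34 × 2.42
= 44.38


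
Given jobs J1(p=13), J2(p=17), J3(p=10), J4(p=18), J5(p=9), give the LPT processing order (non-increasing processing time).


LPT: sort by longest processing time first
  J4: p=18
  J2: p=17
  J1: p=13
  J3: p=10
  J5: p=9
Order: J4 → J2 → J1 → J3 → J5


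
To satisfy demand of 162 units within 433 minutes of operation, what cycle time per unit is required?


Cycle time = available time / demand
= 433 / 162
= 2.67 min/unit


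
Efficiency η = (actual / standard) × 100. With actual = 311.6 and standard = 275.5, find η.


Efficiency = (actual / standard) × 100
= (311.6 / 275.5) × 100
= 113.1%


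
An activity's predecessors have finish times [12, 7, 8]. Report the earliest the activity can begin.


ES = max of all predecessor completion times
Predecessors: [12, 7, 8]
ES = max(12, 7, 8)
= 12


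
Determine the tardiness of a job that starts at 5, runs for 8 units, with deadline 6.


Completion = start + processing = 5 + 8 = 13
Tardiness = max(0, C - d) = max(0, 13 - 6)
= max(0, 7)
= 7


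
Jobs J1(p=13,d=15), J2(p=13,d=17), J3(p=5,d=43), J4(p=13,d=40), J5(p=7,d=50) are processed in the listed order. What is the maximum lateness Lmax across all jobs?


Lateness per job (L = C - d):
  J1: C=13, d=15, L=-2
  J2: C=26, d=17, L=9
  J3: C=31, d=43, L=-12
  J4: C=44, d=40, L=4
  J5: C=51, d=50, L=1
Lmax = max(-2, 9, -12, 4, 1)
= 9


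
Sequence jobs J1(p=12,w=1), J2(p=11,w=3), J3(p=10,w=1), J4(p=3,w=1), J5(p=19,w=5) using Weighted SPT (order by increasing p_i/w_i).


WSPT (Smith's rule): sort by p/w ascending
  J4: p/w = 3/1 = 3.000
  J2: p/w = 11/3 = 3.667
  J5: p/w = 19/5 = 3.800
  J3: p/w = 10/1 = 10.000
  J1: p/w = 12/1 = 12.000
Order: J4 → J2 → J5 → J3 → J1


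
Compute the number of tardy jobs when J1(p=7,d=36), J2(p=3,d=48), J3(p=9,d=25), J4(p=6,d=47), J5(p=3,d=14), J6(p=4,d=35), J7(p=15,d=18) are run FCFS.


Completion vs due date:
  J1: C=7, d=36 → on time
  J2: C=10, d=48 → on time
  J3: C=19, d=25 → on time
  J4: C=25, d=47 → on time
  J5: C=28, d=14 → TARDY
  J6: C=32, d=35 → on time
  J7: C=47, d=18 → TARDY
Tardy jobs: J5, J7
Count = 2


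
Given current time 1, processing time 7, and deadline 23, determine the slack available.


Slack = due - current_time - processing
= 23 - 1 - 7
= 15


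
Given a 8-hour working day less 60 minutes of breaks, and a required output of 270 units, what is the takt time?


Available = 8×60 - 60 = 420 min
Takt time = 420 / 270
= 1.56 min/unit


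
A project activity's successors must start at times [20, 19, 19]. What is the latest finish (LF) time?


LF = min of all successor start times
Successors start at: [20, 19, 19]
LF = min(20, 19, 19)
= 19


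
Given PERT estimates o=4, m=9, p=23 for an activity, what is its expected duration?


te = (o + 4m + p) / 6
= (4 + 4×9 + 23) / 6
= (4 + 36 + 23) / 6
= 63 / 6
= 10.50


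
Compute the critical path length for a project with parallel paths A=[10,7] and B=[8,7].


Path A: 10 + 7 = 17
Path B: 8 + 7 = 15
Critical path = longest = max(17, 15)
= 17 (Path A)


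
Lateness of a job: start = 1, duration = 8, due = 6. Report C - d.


Completion = 1 + 8 = 9
Lateness = C - d = 9 - 6
= 3


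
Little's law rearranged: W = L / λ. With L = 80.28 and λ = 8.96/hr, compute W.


Little's law: L = λW → W = L / λ
= 80.28 / 8.96
= 8.96 hours


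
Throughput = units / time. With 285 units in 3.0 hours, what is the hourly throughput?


Throughput = units / time
= 285 / 3.0
= 95.0 units/hour


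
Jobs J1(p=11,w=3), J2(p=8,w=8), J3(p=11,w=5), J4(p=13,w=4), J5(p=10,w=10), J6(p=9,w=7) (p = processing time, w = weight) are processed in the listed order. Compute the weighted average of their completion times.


Completion times:
  J1: C=11, w×C=3×11=33
  J2: C=19, w×C=8×19=152
  J3: C=30, w×C=5×30=150
  J4: C=43, w×C=4×43=172
  J5: C=53, w×C=10×53=530
  J6: C=62, w×C=7×62=434
Sum w×C = 1471
Sum w = 37
Weighted avg = 1471/37
= 39.76
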